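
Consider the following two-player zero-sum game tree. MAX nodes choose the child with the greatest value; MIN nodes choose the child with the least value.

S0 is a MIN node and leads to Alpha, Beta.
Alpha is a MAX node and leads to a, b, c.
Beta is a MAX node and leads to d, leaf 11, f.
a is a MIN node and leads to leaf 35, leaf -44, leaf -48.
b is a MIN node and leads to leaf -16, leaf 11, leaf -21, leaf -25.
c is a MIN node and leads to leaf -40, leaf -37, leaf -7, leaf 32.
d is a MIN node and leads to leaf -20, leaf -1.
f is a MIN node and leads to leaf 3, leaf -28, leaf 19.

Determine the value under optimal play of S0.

a (MIN): min(35, -44, -48) = -48
b (MIN): min(-16, 11, -21, -25) = -25
c (MIN): min(-40, -37, -7, 32) = -40
Alpha (MAX): max(-48, -25, -40) = -25
d (MIN): min(-20, -1) = -20
f (MIN): min(3, -28, 19) = -28
Beta (MAX): max(-20, 11, -28) = 11
S0 (MIN): min(-25, 11) = -25

-25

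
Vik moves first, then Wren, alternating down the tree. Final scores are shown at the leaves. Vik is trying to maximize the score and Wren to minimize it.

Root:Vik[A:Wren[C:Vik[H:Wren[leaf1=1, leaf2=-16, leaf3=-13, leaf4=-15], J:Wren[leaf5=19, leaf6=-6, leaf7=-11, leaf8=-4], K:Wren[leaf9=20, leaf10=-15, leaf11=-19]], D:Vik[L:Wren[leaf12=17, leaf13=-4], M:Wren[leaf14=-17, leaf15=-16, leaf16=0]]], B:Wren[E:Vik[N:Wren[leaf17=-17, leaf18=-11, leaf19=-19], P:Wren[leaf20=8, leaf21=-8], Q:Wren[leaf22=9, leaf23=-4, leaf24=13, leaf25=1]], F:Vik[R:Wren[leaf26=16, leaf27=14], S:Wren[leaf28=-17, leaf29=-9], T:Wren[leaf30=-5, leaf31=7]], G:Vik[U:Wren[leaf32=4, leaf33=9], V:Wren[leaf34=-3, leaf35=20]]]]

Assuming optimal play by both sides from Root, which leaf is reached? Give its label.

H (Wren): min(1, -16, -13, -15) = -16
J (Wren): min(19, -6, -11, -4) = -11
K (Wren): min(20, -15, -19) = -19
C (Vik): max(-16, -11, -19) = -11
L (Wren): min(17, -4) = -4
M (Wren): min(-17, -16, 0) = -17
D (Vik): max(-4, -17) = -4
A (Wren): min(-11, -4) = -11
N (Wren): min(-17, -11, -19) = -19
P (Wren): min(8, -8) = -8
Q (Wren): min(9, -4, 13, 1) = -4
E (Vik): max(-19, -8, -4) = -4
R (Wren): min(16, 14) = 14
S (Wren): min(-17, -9) = -17
T (Wren): min(-5, 7) = -5
F (Vik): max(14, -17, -5) = 14
U (Wren): min(4, 9) = 4
V (Wren): min(-3, 20) = -3
G (Vik): max(4, -3) = 4
B (Wren): min(-4, 14, 4) = -4
Root (Vik): max(-11, -4) = -4
At Root, Vik picks B (highest: -4).
At B, Wren picks E (lowest: -4).
At E, Vik picks Q (highest: -4).
At Q, Wren picks leaf23 (lowest: -4).
Terminal value -4.

leaf23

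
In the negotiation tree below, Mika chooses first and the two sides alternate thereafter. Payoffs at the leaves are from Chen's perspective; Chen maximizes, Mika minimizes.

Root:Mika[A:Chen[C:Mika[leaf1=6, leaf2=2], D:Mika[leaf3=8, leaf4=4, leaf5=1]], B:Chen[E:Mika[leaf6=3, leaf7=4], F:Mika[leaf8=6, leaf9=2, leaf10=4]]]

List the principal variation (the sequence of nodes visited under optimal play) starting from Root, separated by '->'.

C (Mika): min(6, 2) = 2
D (Mika): min(8, 4, 1) = 1
A (Chen): max(2, 1) = 2
E (Mika): min(3, 4) = 3
F (Mika): min(6, 2, 4) = 2
B (Chen): max(3, 2) = 3
Root (Mika): min(2, 3) = 2
At Root, Mika picks A (lowest: 2).
At A, Chen picks C (highest: 2).
At C, Mika picks leaf2 (lowest: 2).
Terminal value 2.

Root -> A -> C -> leaf2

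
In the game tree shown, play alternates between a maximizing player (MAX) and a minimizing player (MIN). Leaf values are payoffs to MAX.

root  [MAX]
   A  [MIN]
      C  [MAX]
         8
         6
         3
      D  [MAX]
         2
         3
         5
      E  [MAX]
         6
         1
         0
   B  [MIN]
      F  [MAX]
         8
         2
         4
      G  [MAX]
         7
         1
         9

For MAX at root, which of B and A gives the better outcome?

F (MAX): max(8, 2, 4) = 8
G (MAX): max(7, 1, 9) = 9
B (MIN): min(8, 9) = 8
C (MAX): max(8, 6, 3) = 8
D (MAX): max(2, 3, 5) = 5
E (MAX): max(6, 1, 0) = 6
A (MIN): min(8, 5, 6) = 5
MAX prefers the higher value; B=8, A=5. B is better since 8 > 5.

B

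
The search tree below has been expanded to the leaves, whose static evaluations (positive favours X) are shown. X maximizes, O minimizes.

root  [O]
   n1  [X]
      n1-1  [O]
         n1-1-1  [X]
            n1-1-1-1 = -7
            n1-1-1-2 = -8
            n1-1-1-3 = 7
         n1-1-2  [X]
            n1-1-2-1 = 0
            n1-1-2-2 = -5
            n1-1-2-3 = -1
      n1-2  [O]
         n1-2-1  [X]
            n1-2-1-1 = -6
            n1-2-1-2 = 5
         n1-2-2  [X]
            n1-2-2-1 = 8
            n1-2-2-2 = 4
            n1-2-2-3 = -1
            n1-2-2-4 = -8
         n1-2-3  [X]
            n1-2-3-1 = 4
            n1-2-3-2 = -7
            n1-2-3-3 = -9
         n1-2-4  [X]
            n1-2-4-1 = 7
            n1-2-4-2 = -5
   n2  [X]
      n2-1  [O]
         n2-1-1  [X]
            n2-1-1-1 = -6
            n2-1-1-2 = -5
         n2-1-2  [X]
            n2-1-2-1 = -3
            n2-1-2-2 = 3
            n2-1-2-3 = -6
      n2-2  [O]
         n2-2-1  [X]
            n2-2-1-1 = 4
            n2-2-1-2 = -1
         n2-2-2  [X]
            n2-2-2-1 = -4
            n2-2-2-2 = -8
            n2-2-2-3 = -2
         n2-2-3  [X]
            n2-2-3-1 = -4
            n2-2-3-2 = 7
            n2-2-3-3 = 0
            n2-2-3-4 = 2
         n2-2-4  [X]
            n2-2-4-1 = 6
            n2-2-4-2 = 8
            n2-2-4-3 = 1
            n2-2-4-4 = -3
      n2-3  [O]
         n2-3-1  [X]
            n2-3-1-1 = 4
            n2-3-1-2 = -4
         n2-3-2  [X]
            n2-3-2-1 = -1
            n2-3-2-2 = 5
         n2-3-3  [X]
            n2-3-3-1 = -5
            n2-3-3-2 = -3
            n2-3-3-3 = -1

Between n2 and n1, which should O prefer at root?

n2-1-1 (X): max(-6, -5) = -5
n2-1-2 (X): max(-3, 3, -6) = 3
n2-1 (O): min(-5, 3) = -5
n2-2-1 (X): max(4, -1) = 4
n2-2-2 (X): max(-4, -8, -2) = -2
n2-2-3 (X): max(-4, 7, 0, 2) = 7
n2-2-4 (X): max(6, 8, 1, -3) = 8
n2-2 (O): min(4, -2, 7, 8) = -2
n2-3-1 (X): max(4, -4) = 4
n2-3-2 (X): max(-1, 5) = 5
n2-3-3 (X): max(-5, -3, -1) = -1
n2-3 (O): min(4, 5, -1) = -1
n2 (X): max(-5, -2, -1) = -1
n1-1-1 (X): max(-7, -8, 7) = 7
n1-1-2 (X): max(0, -5, -1) = 0
n1-1 (O): min(7, 0) = 0
n1-2-1 (X): max(-6, 5) = 5
n1-2-2 (X): max(8, 4, -1, -8) = 8
n1-2-3 (X): max(4, -7, -9) = 4
n1-2-4 (X): max(7, -5) = 7
n1-2 (O): min(5, 8, 4, 7) = 4
n1 (X): max(0, 4) = 4
O prefers the lower value; n2=-1, n1=4. n2 is better since -1 < 4.

n2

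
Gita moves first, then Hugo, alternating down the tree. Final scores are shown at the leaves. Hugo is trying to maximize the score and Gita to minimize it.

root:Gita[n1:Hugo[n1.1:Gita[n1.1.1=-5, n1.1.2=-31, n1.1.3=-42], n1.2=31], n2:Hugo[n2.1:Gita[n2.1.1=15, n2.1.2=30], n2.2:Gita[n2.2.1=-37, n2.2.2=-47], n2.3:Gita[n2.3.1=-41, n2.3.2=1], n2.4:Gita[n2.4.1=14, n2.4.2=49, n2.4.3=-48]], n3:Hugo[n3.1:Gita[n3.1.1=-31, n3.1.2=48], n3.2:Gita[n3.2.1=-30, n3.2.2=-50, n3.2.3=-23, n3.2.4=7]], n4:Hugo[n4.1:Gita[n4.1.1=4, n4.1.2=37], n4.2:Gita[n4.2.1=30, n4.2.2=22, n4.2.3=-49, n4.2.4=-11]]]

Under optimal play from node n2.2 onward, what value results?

n2.2 (Gita): min(-37, -47) = -47

-47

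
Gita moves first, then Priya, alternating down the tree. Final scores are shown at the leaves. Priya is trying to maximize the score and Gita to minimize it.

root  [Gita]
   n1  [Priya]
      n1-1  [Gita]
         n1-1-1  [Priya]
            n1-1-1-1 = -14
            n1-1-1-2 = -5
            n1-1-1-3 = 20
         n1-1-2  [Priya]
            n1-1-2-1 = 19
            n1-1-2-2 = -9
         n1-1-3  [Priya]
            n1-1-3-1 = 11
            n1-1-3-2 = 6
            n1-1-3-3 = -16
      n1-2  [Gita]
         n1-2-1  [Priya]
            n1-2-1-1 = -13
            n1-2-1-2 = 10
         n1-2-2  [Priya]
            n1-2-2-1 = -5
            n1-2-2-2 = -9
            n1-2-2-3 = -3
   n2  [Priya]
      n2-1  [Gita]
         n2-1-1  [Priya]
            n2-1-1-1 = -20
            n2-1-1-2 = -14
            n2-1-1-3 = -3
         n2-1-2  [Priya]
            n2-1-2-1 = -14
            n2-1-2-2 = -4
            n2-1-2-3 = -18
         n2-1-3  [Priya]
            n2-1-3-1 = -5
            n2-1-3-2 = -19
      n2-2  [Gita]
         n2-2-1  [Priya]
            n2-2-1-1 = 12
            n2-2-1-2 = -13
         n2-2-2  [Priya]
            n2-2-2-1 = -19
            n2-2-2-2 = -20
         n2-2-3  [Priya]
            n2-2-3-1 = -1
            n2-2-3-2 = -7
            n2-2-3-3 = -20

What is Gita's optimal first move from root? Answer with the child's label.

n2

n1-1-1 (Priya): max(-14, -5, 20) = 20
n1-1-2 (Priya): max(19, -9) = 19
n1-1-3 (Priya): max(11, 6, -16) = 11
n1-1 (Gita): min(20, 19, 11) = 11
n1-2-1 (Priya): max(-13, 10) = 10
n1-2-2 (Priya): max(-5, -9, -3) = -3
n1-2 (Gita): min(10, -3) = -3
n1 (Priya): max(11, -3) = 11
n2-1-1 (Priya): max(-20, -14, -3) = -3
n2-1-2 (Priya): max(-14, -4, -18) = -4
n2-1-3 (Priya): max(-5, -19) = -5
n2-1 (Gita): min(-3, -4, -5) = -5
n2-2-1 (Priya): max(12, -13) = 12
n2-2-2 (Priya): max(-19, -20) = -19
n2-2-3 (Priya): max(-1, -7, -20) = -1
n2-2 (Gita): min(12, -19, -1) = -19
n2 (Priya): max(-5, -19) = -5
root (Gita): min(11, -5) = -5
Gita at root wants the lowest of {n1=11, n2=-5}, so chooses n2.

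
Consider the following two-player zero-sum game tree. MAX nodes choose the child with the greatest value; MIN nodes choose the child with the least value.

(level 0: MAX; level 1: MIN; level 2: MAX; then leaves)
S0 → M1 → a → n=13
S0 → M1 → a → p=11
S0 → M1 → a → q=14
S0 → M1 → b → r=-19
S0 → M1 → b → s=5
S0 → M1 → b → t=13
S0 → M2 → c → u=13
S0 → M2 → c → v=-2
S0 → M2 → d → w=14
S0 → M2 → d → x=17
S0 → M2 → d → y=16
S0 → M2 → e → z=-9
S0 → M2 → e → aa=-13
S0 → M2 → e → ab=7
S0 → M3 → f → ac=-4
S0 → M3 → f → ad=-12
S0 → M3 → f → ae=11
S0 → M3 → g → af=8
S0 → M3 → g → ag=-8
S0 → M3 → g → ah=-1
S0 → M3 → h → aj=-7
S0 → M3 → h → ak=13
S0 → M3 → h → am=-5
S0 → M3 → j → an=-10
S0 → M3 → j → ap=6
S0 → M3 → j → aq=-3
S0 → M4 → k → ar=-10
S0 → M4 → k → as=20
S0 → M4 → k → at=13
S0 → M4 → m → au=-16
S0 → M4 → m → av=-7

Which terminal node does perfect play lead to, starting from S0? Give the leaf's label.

a (MAX): max(13, 11, 14) = 14
b (MAX): max(-19, 5, 13) = 13
M1 (MIN): min(14, 13) = 13
c (MAX): max(13, -2) = 13
d (MAX): max(14, 17, 16) = 17
e (MAX): max(-9, -13, 7) = 7
M2 (MIN): min(13, 17, 7) = 7
f (MAX): max(-4, -12, 11) = 11
g (MAX): max(8, -8, -1) = 8
h (MAX): max(-7, 13, -5) = 13
j (MAX): max(-10, 6, -3) = 6
M3 (MIN): min(11, 8, 13, 6) = 6
k (MAX): max(-10, 20, 13) = 20
m (MAX): max(-16, -7) = -7
M4 (MIN): min(20, -7) = -7
S0 (MAX): max(13, 7, 6, -7) = 13
At S0, MAX picks M1 (highest: 13).
At M1, MIN picks b (lowest: 13).
At b, MAX picks t (highest: 13).
Terminal value 13.

t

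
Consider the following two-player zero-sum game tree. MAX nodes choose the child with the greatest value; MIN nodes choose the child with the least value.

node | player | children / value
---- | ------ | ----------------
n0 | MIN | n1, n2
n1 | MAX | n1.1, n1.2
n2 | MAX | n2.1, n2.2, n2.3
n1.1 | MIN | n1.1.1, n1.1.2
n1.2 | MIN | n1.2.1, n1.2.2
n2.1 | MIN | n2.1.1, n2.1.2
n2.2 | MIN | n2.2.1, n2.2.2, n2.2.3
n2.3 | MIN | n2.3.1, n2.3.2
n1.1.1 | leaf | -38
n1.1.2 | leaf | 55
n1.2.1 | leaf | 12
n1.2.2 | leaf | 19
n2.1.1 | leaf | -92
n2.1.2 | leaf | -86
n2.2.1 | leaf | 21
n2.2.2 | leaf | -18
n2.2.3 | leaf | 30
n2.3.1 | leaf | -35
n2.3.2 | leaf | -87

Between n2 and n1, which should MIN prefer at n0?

n2

n2.1 (MIN): min(-92, -86) = -92
n2.2 (MIN): min(21, -18, 30) = -18
n2.3 (MIN): min(-35, -87) = -87
n2 (MAX): max(-92, -18, -87) = -18
n1.1 (MIN): min(-38, 55) = -38
n1.2 (MIN): min(12, 19) = 12
n1 (MAX): max(-38, 12) = 12
MIN prefers the lower value; n2=-18, n1=12. n2 is better since -18 < 12.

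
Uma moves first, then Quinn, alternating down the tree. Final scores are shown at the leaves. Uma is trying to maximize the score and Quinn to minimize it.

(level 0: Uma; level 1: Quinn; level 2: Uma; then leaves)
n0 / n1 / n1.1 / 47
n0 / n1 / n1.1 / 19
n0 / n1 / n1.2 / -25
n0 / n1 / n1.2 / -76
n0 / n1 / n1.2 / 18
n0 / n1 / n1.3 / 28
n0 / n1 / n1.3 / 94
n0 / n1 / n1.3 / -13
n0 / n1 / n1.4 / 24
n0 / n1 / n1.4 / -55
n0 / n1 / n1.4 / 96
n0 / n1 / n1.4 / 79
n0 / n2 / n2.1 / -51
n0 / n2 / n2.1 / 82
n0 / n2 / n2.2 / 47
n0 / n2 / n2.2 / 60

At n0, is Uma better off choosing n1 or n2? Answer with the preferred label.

n2

n1.1 (Uma): max(47, 19) = 47
n1.2 (Uma): max(-25, -76, 18) = 18
n1.3 (Uma): max(28, 94, -13) = 94
n1.4 (Uma): max(24, -55, 96, 79) = 96
n1 (Quinn): min(47, 18, 94, 96) = 18
n2.1 (Uma): max(-51, 82) = 82
n2.2 (Uma): max(47, 60) = 60
n2 (Quinn): min(82, 60) = 60
Uma prefers the higher value; n1=18, n2=60. n2 is better since 60 > 18.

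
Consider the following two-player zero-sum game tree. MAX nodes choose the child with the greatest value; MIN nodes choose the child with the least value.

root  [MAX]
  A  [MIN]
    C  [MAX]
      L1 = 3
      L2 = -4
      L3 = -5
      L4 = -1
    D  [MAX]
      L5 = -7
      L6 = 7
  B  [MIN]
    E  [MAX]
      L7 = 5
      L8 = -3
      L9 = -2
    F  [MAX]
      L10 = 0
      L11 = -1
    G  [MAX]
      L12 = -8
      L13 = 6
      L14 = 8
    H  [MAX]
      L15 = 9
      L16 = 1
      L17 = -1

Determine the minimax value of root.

C (MAX): max(3, -4, -5, -1) = 3
D (MAX): max(-7, 7) = 7
A (MIN): min(3, 7) = 3
E (MAX): max(5, -3, -2) = 5
F (MAX): max(0, -1) = 0
G (MAX): max(-8, 6, 8) = 8
H (MAX): max(9, 1, -1) = 9
B (MIN): min(5, 0, 8, 9) = 0
root (MAX): max(3, 0) = 3

3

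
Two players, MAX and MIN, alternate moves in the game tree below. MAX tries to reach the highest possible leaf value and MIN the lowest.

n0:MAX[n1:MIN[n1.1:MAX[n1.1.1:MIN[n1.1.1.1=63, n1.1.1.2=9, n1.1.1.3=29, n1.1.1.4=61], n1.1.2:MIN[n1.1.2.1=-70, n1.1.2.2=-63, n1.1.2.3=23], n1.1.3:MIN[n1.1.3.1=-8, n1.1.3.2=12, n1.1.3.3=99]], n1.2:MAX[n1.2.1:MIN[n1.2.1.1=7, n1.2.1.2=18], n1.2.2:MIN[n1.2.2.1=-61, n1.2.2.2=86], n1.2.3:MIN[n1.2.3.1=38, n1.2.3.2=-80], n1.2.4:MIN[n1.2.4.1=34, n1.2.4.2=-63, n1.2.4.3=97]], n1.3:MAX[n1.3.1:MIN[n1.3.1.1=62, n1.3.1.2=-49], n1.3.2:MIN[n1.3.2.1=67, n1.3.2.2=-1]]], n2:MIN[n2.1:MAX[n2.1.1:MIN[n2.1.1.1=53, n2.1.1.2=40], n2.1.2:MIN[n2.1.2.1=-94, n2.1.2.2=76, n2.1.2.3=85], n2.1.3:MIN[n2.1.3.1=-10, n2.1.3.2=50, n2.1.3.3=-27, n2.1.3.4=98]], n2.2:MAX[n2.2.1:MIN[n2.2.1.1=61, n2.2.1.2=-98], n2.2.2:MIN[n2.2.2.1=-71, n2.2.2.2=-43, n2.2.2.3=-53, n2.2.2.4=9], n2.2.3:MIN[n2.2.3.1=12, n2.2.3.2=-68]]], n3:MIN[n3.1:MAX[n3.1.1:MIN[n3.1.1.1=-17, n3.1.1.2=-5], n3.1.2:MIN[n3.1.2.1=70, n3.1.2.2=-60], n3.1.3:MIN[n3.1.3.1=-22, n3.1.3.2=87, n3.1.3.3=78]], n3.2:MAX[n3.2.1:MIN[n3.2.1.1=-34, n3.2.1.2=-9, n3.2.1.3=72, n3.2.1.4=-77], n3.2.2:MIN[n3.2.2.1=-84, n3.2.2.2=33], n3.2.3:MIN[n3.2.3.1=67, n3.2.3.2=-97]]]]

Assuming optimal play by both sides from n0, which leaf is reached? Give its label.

n1.1.1 (MIN): min(63, 9, 29, 61) = 9
n1.1.2 (MIN): min(-70, -63, 23) = -70
n1.1.3 (MIN): min(-8, 12, 99) = -8
n1.1 (MAX): max(9, -70, -8) = 9
n1.2.1 (MIN): min(7, 18) = 7
n1.2.2 (MIN): min(-61, 86) = -61
n1.2.3 (MIN): min(38, -80) = -80
n1.2.4 (MIN): min(34, -63, 97) = -63
n1.2 (MAX): max(7, -61, -80, -63) = 7
n1.3.1 (MIN): min(62, -49) = -49
n1.3.2 (MIN): min(67, -1) = -1
n1.3 (MAX): max(-49, -1) = -1
n1 (MIN): min(9, 7, -1) = -1
n2.1.1 (MIN): min(53, 40) = 40
n2.1.2 (MIN): min(-94, 76, 85) = -94
n2.1.3 (MIN): min(-10, 50, -27, 98) = -27
n2.1 (MAX): max(40, -94, -27) = 40
n2.2.1 (MIN): min(61, -98) = -98
n2.2.2 (MIN): min(-71, -43, -53, 9) = -71
n2.2.3 (MIN): min(12, -68) = -68
n2.2 (MAX): max(-98, -71, -68) = -68
n2 (MIN): min(40, -68) = -68
n3.1.1 (MIN): min(-17, -5) = -17
n3.1.2 (MIN): min(70, -60) = -60
n3.1.3 (MIN): min(-22, 87, 78) = -22
n3.1 (MAX): max(-17, -60, -22) = -17
n3.2.1 (MIN): min(-34, -9, 72, -77) = -77
n3.2.2 (MIN): min(-84, 33) = -84
n3.2.3 (MIN): min(67, -97) = -97
n3.2 (MAX): max(-77, -84, -97) = -77
n3 (MIN): min(-17, -77) = -77
n0 (MAX): max(-1, -68, -77) = -1
At n0, MAX picks n1 (highest: -1).
At n1, MIN picks n1.3 (lowest: -1).
At n1.3, MAX picks n1.3.2 (highest: -1).
At n1.3.2, MIN picks n1.3.2.2 (lowest: -1).
Terminal value -1.

n1.3.2.2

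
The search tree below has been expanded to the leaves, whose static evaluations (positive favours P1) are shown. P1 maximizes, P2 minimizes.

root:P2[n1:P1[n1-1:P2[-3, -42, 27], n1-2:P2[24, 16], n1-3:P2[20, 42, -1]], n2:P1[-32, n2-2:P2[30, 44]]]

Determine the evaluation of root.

16

n1-1 (P2): min(-3, -42, 27) = -42
n1-2 (P2): min(24, 16) = 16
n1-3 (P2): min(20, 42, -1) = -1
n1 (P1): max(-42, 16, -1) = 16
n2-2 (P2): min(30, 44) = 30
n2 (P1): max(-32, 30) = 30
root (P2): min(16, 30) = 16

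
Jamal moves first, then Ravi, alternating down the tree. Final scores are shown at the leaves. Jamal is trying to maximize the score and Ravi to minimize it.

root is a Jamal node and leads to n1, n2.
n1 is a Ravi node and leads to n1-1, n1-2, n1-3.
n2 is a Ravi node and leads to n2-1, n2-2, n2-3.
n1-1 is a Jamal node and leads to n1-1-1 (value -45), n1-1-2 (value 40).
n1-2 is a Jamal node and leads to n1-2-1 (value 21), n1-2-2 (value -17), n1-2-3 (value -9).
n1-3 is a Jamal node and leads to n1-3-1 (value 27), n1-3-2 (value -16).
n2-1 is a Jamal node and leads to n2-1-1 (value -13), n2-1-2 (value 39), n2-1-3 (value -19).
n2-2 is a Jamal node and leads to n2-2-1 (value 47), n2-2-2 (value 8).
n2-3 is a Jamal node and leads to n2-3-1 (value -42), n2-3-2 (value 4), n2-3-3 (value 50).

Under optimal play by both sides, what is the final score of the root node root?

n1-1 (Jamal): max(-45, 40) = 40
n1-2 (Jamal): max(21, -17, -9) = 21
n1-3 (Jamal): max(27, -16) = 27
n1 (Ravi): min(40, 21, 27) = 21
n2-1 (Jamal): max(-13, 39, -19) = 39
n2-2 (Jamal): max(47, 8) = 47
n2-3 (Jamal): max(-42, 4, 50) = 50
n2 (Ravi): min(39, 47, 50) = 39
root (Jamal): max(21, 39) = 39

39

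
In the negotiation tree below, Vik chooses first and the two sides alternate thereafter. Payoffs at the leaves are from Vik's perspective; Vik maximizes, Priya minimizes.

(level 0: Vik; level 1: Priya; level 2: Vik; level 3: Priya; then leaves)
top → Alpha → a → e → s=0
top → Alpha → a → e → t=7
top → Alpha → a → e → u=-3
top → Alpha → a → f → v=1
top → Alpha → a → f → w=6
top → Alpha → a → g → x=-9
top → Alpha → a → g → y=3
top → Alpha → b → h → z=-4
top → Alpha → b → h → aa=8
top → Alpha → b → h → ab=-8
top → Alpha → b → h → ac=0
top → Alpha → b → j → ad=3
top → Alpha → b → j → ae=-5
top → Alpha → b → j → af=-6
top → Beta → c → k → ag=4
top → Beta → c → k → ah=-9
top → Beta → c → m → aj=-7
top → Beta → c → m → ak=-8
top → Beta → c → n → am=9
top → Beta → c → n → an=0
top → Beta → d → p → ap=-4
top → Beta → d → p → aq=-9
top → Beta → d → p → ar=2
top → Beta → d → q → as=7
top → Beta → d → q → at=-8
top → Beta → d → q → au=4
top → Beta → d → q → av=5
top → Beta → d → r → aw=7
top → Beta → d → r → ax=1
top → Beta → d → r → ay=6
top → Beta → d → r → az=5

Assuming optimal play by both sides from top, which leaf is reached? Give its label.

an

e (Priya): min(0, 7, -3) = -3
f (Priya): min(1, 6) = 1
g (Priya): min(-9, 3) = -9
a (Vik): max(-3, 1, -9) = 1
h (Priya): min(-4, 8, -8, 0) = -8
j (Priya): min(3, -5, -6) = -6
b (Vik): max(-8, -6) = -6
Alpha (Priya): min(1, -6) = -6
k (Priya): min(4, -9) = -9
m (Priya): min(-7, -8) = -8
n (Priya): min(9, 0) = 0
c (Vik): max(-9, -8, 0) = 0
p (Priya): min(-4, -9, 2) = -9
q (Priya): min(7, -8, 4, 5) = -8
r (Priya): min(7, 1, 6, 5) = 1
d (Vik): max(-9, -8, 1) = 1
Beta (Priya): min(0, 1) = 0
top (Vik): max(-6, 0) = 0
At top, Vik picks Beta (highest: 0).
At Beta, Priya picks c (lowest: 0).
At c, Vik picks n (highest: 0).
At n, Priya picks an (lowest: 0).
Terminal value 0.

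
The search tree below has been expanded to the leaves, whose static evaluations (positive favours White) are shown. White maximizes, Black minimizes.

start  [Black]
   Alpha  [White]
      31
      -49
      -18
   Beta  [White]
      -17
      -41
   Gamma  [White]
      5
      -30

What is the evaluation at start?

-17

Alpha (White): max(31, -49, -18) = 31
Beta (White): max(-17, -41) = -17
Gamma (White): max(5, -30) = 5
start (Black): min(31, -17, 5) = -17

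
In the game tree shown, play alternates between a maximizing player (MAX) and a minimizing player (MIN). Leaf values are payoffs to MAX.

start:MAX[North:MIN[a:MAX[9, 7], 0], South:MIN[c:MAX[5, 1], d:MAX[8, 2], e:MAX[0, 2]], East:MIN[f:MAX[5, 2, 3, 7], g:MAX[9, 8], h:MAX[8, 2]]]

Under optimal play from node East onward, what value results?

7

f (MAX): max(5, 2, 3, 7) = 7
g (MAX): max(9, 8) = 9
h (MAX): max(8, 2) = 8
East (MIN): min(7, 9, 8) = 7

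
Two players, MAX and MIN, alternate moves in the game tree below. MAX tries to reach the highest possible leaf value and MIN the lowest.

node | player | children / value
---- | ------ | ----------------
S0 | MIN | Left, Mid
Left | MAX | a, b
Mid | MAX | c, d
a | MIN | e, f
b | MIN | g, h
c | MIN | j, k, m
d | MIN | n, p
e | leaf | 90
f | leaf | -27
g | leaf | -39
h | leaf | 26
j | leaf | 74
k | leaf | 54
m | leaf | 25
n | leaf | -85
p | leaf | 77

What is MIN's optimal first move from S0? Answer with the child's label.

Left

a (MIN): min(90, -27) = -27
b (MIN): min(-39, 26) = -39
Left (MAX): max(-27, -39) = -27
c (MIN): min(74, 54, 25) = 25
d (MIN): min(-85, 77) = -85
Mid (MAX): max(25, -85) = 25
S0 (MIN): min(-27, 25) = -27
MIN at S0 wants the lowest of {Left=-27, Mid=25}, so chooses Left.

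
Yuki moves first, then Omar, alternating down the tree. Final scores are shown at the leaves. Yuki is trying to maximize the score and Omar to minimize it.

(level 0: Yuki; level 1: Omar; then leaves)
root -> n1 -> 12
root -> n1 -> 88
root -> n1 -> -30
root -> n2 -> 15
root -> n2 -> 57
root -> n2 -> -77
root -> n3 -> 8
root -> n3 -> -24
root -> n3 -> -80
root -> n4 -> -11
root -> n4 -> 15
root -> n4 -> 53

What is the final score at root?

n1 (Omar): min(12, 88, -30) = -30
n2 (Omar): min(15, 57, -77) = -77
n3 (Omar): min(8, -24, -80) = -80
n4 (Omar): min(-11, 15, 53) = -11
root (Yuki): max(-30, -77, -80, -11) = -11

-11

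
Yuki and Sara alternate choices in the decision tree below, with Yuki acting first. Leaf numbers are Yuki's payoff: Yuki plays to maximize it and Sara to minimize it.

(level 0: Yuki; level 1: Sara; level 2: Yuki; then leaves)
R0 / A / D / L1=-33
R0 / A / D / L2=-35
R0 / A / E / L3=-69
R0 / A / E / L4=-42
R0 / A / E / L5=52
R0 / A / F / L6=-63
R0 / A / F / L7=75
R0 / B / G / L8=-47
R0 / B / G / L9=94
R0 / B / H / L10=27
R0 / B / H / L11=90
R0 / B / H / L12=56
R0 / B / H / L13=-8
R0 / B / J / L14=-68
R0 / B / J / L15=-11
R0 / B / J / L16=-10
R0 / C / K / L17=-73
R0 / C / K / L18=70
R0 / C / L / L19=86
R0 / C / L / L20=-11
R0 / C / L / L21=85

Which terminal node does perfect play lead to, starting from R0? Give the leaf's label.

D (Yuki): max(-33, -35) = -33
E (Yuki): max(-69, -42, 52) = 52
F (Yuki): max(-63, 75) = 75
A (Sara): min(-33, 52, 75) = -33
G (Yuki): max(-47, 94) = 94
H (Yuki): max(27, 90, 56, -8) = 90
J (Yuki): max(-68, -11, -10) = -10
B (Sara): min(94, 90, -10) = -10
K (Yuki): max(-73, 70) = 70
L (Yuki): max(86, -11, 85) = 86
C (Sara): min(70, 86) = 70
R0 (Yuki): max(-33, -10, 70) = 70
At R0, Yuki picks C (highest: 70).
At C, Sara picks K (lowest: 70).
At K, Yuki picks L18 (highest: 70).
Terminal value 70.

L18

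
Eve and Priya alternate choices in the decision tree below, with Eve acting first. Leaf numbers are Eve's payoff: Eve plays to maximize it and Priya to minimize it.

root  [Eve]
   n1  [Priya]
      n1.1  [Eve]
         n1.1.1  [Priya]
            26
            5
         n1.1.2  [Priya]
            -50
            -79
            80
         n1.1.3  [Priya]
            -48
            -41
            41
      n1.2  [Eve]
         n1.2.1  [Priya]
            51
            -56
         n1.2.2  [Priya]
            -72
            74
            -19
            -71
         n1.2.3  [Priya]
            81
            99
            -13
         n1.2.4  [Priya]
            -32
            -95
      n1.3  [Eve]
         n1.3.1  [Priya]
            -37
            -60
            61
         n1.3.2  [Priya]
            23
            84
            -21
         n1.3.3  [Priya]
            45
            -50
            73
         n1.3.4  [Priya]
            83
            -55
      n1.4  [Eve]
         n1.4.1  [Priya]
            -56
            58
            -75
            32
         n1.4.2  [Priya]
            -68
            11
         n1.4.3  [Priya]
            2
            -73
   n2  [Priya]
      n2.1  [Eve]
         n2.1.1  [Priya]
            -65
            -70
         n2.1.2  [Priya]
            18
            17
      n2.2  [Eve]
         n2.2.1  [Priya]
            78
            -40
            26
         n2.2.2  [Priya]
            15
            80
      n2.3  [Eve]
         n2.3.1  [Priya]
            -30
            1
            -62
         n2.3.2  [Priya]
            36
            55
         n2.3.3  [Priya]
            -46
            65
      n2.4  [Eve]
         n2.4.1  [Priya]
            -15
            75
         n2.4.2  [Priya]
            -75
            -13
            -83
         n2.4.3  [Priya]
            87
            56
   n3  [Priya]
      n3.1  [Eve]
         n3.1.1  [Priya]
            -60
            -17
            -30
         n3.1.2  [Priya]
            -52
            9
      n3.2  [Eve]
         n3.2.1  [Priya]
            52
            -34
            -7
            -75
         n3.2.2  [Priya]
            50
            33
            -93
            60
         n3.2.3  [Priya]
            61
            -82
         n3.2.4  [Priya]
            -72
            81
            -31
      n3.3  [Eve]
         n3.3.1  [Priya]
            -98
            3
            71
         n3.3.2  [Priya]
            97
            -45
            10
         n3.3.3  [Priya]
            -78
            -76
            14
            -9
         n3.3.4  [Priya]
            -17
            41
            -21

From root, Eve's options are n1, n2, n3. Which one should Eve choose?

n2

n1.1.1 (Priya): min(26, 5) = 5
n1.1.2 (Priya): min(-50, -79, 80) = -79
n1.1.3 (Priya): min(-48, -41, 41) = -48
n1.1 (Eve): max(5, -79, -48) = 5
n1.2.1 (Priya): min(51, -56) = -56
n1.2.2 (Priya): min(-72, 74, -19, -71) = -72
n1.2.3 (Priya): min(81, 99, -13) = -13
n1.2.4 (Priya): min(-32, -95) = -95
n1.2 (Eve): max(-56, -72, -13, -95) = -13
n1.3.1 (Priya): min(-37, -60, 61) = -60
n1.3.2 (Priya): min(23, 84, -21) = -21
n1.3.3 (Priya): min(45, -50, 73) = -50
n1.3.4 (Priya): min(83, -55) = -55
n1.3 (Eve): max(-60, -21, -50, -55) = -21
n1.4.1 (Priya): min(-56, 58, -75, 32) = -75
n1.4.2 (Priya): min(-68, 11) = -68
n1.4.3 (Priya): min(2, -73) = -73
n1.4 (Eve): max(-75, -68, -73) = -68
n1 (Priya): min(5, -13, -21, -68) = -68
n2.1.1 (Priya): min(-65, -70) = -70
n2.1.2 (Priya): min(18, 17) = 17
n2.1 (Eve): max(-70, 17) = 17
n2.2.1 (Priya): min(78, -40, 26) = -40
n2.2.2 (Priya): min(15, 80) = 15
n2.2 (Eve): max(-40, 15) = 15
n2.3.1 (Priya): min(-30, 1, -62) = -62
n2.3.2 (Priya): min(36, 55) = 36
n2.3.3 (Priya): min(-46, 65) = -46
n2.3 (Eve): max(-62, 36, -46) = 36
n2.4.1 (Priya): min(-15, 75) = -15
n2.4.2 (Priya): min(-75, -13, -83) = -83
n2.4.3 (Priya): min(87, 56) = 56
n2.4 (Eve): max(-15, -83, 56) = 56
n2 (Priya): min(17, 15, 36, 56) = 15
n3.1.1 (Priya): min(-60, -17, -30) = -60
n3.1.2 (Priya): min(-52, 9) = -52
n3.1 (Eve): max(-60, -52) = -52
n3.2.1 (Priya): min(52, -34, -7, -75) = -75
n3.2.2 (Priya): min(50, 33, -93, 60) = -93
n3.2.3 (Priya): min(61, -82) = -82
n3.2.4 (Priya): min(-72, 81, -31) = -72
n3.2 (Eve): max(-75, -93, -82, -72) = -72
n3.3.1 (Priya): min(-98, 3, 71) = -98
n3.3.2 (Priya): min(97, -45, 10) = -45
n3.3.3 (Priya): min(-78, -76, 14, -9) = -78
n3.3.4 (Priya): min(-17, 41, -21) = -21
n3.3 (Eve): max(-98, -45, -78, -21) = -21
n3 (Priya): min(-52, -72, -21) = -72
root (Eve): max(-68, 15, -72) = 15
Eve at root wants the highest of {n1=-68, n2=15, n3=-72}, so chooses n2.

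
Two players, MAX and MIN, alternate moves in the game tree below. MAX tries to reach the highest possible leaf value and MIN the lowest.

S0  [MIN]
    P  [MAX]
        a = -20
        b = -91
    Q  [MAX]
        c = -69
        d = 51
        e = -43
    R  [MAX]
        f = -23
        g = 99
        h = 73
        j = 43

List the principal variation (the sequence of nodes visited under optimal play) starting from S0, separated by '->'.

S0 -> P -> a

P (MAX): max(-20, -91) = -20
Q (MAX): max(-69, 51, -43) = 51
R (MAX): max(-23, 99, 73, 43) = 99
S0 (MIN): min(-20, 51, 99) = -20
At S0, MIN picks P (lowest: -20).
At P, MAX picks a (highest: -20).
Terminal value -20.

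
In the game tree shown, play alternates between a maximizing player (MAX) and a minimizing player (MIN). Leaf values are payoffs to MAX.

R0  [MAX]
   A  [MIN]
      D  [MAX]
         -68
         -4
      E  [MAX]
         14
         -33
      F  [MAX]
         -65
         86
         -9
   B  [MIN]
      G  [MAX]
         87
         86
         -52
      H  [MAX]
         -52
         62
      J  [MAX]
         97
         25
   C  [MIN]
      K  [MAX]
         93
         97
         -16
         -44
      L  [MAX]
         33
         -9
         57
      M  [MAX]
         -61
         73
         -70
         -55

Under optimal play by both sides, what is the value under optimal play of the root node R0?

D (MAX): max(-68, -4) = -4
E (MAX): max(14, -33) = 14
F (MAX): max(-65, 86, -9) = 86
A (MIN): min(-4, 14, 86) = -4
G (MAX): max(87, 86, -52) = 87
H (MAX): max(-52, 62) = 62
J (MAX): max(97, 25) = 97
B (MIN): min(87, 62, 97) = 62
K (MAX): max(93, 97, -16, -44) = 97
L (MAX): max(33, -9, 57) = 57
M (MAX): max(-61, 73, -70, -55) = 73
C (MIN): min(97, 57, 73) = 57
R0 (MAX): max(-4, 62, 57) = 62

62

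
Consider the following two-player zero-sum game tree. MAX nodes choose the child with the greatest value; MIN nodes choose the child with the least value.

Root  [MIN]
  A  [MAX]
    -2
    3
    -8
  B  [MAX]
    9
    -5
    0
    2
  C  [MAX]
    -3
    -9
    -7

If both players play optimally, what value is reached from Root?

A (MAX): max(-2, 3, -8) = 3
B (MAX): max(9, -5, 0, 2) = 9
C (MAX): max(-3, -9, -7) = -3
Root (MIN): min(3, 9, -3) = -3

-3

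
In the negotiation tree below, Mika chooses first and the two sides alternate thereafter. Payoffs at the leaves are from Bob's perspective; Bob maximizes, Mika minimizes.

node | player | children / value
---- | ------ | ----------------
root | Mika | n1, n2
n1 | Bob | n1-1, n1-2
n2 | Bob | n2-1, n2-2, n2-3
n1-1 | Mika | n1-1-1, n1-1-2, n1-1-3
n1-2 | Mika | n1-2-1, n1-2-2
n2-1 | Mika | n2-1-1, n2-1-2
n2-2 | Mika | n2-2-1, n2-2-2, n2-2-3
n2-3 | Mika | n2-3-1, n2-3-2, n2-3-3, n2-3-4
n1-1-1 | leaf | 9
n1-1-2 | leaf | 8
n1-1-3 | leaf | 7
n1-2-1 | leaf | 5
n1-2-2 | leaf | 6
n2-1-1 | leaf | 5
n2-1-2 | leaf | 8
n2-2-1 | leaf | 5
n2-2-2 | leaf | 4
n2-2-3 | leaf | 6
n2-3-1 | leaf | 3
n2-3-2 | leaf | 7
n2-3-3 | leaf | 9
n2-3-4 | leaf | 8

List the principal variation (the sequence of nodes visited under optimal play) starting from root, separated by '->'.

n1-1 (Mika): min(9, 8, 7) = 7
n1-2 (Mika): min(5, 6) = 5
n1 (Bob): max(7, 5) = 7
n2-1 (Mika): min(5, 8) = 5
n2-2 (Mika): min(5, 4, 6) = 4
n2-3 (Mika): min(3, 7, 9, 8) = 3
n2 (Bob): max(5, 4, 3) = 5
root (Mika): min(7, 5) = 5
At root, Mika picks n2 (lowest: 5).
At n2, Bob picks n2-1 (highest: 5).
At n2-1, Mika picks n2-1-1 (lowest: 5).
Terminal value 5.

root -> n2 -> n2-1 -> n2-1-1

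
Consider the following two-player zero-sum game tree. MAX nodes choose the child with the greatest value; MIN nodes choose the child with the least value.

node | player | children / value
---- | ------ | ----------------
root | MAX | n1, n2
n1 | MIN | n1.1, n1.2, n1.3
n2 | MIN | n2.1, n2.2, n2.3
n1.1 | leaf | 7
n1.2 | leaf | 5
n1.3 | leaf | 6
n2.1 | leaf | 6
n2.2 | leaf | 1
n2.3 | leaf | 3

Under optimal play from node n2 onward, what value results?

n2 (MIN): min(6, 1, 3) = 1

1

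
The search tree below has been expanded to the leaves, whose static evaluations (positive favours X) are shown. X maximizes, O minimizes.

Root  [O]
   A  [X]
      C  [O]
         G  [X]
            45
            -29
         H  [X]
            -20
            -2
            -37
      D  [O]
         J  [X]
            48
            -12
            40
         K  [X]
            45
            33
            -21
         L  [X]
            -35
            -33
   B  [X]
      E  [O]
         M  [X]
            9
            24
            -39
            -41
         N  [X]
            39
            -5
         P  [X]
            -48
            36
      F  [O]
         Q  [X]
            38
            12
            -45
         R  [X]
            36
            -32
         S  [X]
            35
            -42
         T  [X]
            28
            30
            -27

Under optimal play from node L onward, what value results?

-33

L (X): max(-35, -33) = -33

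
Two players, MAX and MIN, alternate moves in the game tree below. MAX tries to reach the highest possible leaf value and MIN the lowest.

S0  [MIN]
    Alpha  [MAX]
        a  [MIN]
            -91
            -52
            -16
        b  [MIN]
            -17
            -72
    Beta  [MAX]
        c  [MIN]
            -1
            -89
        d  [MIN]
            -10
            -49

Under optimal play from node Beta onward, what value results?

-49

c (MIN): min(-1, -89) = -89
d (MIN): min(-10, -49) = -49
Beta (MAX): max(-89, -49) = -49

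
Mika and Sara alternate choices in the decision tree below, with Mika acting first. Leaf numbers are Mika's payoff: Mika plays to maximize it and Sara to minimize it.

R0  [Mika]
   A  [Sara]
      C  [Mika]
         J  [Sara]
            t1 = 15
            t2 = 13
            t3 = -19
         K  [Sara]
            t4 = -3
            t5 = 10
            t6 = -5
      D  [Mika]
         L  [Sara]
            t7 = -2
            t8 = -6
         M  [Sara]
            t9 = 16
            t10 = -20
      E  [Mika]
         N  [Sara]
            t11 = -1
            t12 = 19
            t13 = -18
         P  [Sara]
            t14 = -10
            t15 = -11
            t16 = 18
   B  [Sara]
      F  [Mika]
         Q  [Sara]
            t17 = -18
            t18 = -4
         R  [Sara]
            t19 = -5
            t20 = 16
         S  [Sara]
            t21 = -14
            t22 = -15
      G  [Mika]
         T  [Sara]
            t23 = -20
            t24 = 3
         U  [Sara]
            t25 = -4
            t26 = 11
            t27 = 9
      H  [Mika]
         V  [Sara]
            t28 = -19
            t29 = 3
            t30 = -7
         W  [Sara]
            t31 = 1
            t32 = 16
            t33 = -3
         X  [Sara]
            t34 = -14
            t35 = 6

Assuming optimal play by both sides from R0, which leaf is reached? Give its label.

t19

J (Sara): min(15, 13, -19) = -19
K (Sara): min(-3, 10, -5) = -5
C (Mika): max(-19, -5) = -5
L (Sara): min(-2, -6) = -6
M (Sara): min(16, -20) = -20
D (Mika): max(-6, -20) = -6
N (Sara): min(-1, 19, -18) = -18
P (Sara): min(-10, -11, 18) = -11
E (Mika): max(-18, -11) = -11
A (Sara): min(-5, -6, -11) = -11
Q (Sara): min(-18, -4) = -18
R (Sara): min(-5, 16) = -5
S (Sara): min(-14, -15) = -15
F (Mika): max(-18, -5, -15) = -5
T (Sara): min(-20, 3) = -20
U (Sara): min(-4, 11, 9) = -4
G (Mika): max(-20, -4) = -4
V (Sara): min(-19, 3, -7) = -19
W (Sara): min(1, 16, -3) = -3
X (Sara): min(-14, 6) = -14
H (Mika): max(-19, -3, -14) = -3
B (Sara): min(-5, -4, -3) = -5
R0 (Mika): max(-11, -5) = -5
At R0, Mika picks B (highest: -5).
At B, Sara picks F (lowest: -5).
At F, Mika picks R (highest: -5).
At R, Sara picks t19 (lowest: -5).
Terminal value -5.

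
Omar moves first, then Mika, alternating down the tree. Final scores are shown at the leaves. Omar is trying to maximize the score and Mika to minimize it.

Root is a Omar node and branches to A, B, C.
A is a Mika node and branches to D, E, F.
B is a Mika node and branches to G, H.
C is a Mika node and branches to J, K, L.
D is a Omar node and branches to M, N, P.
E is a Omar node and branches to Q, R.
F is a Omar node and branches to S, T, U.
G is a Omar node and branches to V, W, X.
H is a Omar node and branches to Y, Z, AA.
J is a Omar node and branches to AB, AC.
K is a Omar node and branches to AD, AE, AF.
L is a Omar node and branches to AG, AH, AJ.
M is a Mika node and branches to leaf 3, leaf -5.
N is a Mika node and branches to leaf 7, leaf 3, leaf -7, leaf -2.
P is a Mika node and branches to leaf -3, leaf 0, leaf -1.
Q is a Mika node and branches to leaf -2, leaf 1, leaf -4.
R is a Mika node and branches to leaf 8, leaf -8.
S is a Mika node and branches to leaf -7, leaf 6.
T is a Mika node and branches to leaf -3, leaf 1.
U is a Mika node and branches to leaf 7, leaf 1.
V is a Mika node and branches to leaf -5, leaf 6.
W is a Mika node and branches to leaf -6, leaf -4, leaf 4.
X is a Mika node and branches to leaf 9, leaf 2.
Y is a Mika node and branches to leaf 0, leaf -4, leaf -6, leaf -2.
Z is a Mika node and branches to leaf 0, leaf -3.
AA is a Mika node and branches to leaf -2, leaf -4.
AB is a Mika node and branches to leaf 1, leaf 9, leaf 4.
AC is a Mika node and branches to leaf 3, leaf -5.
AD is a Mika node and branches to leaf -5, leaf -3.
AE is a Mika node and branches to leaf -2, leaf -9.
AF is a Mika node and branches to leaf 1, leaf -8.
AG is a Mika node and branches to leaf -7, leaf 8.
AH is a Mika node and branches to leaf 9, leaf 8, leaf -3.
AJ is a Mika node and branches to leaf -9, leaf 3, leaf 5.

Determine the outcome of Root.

-3

M (Mika): min(3, -5) = -5
N (Mika): min(7, 3, -7, -2) = -7
P (Mika): min(-3, 0, -1) = -3
D (Omar): max(-5, -7, -3) = -3
Q (Mika): min(-2, 1, -4) = -4
R (Mika): min(8, -8) = -8
E (Omar): max(-4, -8) = -4
S (Mika): min(-7, 6) = -7
T (Mika): min(-3, 1) = -3
U (Mika): min(7, 1) = 1
F (Omar): max(-7, -3, 1) = 1
A (Mika): min(-3, -4, 1) = -4
V (Mika): min(-5, 6) = -5
W (Mika): min(-6, -4, 4) = -6
X (Mika): min(9, 2) = 2
G (Omar): max(-5, -6, 2) = 2
Y (Mika): min(0, -4, -6, -2) = -6
Z (Mika): min(0, -3) = -3
AA (Mika): min(-2, -4) = -4
H (Omar): max(-6, -3, -4) = -3
B (Mika): min(2, -3) = -3
AB (Mika): min(1, 9, 4) = 1
AC (Mika): min(3, -5) = -5
J (Omar): max(1, -5) = 1
AD (Mika): min(-5, -3) = -5
AE (Mika): min(-2, -9) = -9
AF (Mika): min(1, -8) = -8
K (Omar): max(-5, -9, -8) = -5
AG (Mika): min(-7, 8) = -7
AH (Mika): min(9, 8, -3) = -3
AJ (Mika): min(-9, 3, 5) = -9
L (Omar): max(-7, -3, -9) = -3
C (Mika): min(1, -5, -3) = -5
Root (Omar): max(-4, -3, -5) = -3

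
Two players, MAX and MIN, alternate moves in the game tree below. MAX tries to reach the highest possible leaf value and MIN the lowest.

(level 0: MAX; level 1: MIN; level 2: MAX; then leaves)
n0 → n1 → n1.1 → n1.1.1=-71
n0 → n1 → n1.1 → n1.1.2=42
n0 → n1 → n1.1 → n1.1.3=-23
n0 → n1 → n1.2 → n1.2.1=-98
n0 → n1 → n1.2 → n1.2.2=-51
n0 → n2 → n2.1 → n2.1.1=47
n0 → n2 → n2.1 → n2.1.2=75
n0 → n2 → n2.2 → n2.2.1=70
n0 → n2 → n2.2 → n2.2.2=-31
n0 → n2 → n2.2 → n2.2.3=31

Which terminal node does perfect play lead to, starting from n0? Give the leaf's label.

n2.2.1

n1.1 (MAX): max(-71, 42, -23) = 42
n1.2 (MAX): max(-98, -51) = -51
n1 (MIN): min(42, -51) = -51
n2.1 (MAX): max(47, 75) = 75
n2.2 (MAX): max(70, -31, 31) = 70
n2 (MIN): min(75, 70) = 70
n0 (MAX): max(-51, 70) = 70
At n0, MAX picks n2 (highest: 70).
At n2, MIN picks n2.2 (lowest: 70).
At n2.2, MAX picks n2.2.1 (highest: 70).
Terminal value 70.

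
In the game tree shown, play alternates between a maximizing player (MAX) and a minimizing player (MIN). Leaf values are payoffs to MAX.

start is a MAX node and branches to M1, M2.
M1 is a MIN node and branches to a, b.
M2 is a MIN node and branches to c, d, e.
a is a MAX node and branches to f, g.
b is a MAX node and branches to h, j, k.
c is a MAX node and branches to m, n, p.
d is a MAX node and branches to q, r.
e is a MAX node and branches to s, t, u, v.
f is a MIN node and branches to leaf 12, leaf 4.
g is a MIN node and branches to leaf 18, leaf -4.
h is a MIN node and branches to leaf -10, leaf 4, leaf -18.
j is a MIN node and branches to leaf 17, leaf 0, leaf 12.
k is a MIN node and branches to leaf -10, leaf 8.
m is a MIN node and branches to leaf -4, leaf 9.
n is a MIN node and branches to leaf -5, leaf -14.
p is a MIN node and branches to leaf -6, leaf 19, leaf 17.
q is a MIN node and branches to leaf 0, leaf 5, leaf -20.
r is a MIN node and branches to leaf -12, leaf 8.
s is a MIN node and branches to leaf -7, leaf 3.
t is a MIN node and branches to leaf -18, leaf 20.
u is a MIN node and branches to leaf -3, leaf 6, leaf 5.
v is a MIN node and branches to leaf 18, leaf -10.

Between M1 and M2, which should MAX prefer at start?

M1

f (MIN): min(12, 4) = 4
g (MIN): min(18, -4) = -4
a (MAX): max(4, -4) = 4
h (MIN): min(-10, 4, -18) = -18
j (MIN): min(17, 0, 12) = 0
k (MIN): min(-10, 8) = -10
b (MAX): max(-18, 0, -10) = 0
M1 (MIN): min(4, 0) = 0
m (MIN): min(-4, 9) = -4
n (MIN): min(-5, -14) = -14
p (MIN): min(-6, 19, 17) = -6
c (MAX): max(-4, -14, -6) = -4
q (MIN): min(0, 5, -20) = -20
r (MIN): min(-12, 8) = -12
d (MAX): max(-20, -12) = -12
s (MIN): min(-7, 3) = -7
t (MIN): min(-18, 20) = -18
u (MIN): min(-3, 6, 5) = -3
v (MIN): min(18, -10) = -10
e (MAX): max(-7, -18, -3, -10) = -3
M2 (MIN): min(-4, -12, -3) = -12
MAX prefers the higher value; M1=0, M2=-12. M1 is better since 0 > -12.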